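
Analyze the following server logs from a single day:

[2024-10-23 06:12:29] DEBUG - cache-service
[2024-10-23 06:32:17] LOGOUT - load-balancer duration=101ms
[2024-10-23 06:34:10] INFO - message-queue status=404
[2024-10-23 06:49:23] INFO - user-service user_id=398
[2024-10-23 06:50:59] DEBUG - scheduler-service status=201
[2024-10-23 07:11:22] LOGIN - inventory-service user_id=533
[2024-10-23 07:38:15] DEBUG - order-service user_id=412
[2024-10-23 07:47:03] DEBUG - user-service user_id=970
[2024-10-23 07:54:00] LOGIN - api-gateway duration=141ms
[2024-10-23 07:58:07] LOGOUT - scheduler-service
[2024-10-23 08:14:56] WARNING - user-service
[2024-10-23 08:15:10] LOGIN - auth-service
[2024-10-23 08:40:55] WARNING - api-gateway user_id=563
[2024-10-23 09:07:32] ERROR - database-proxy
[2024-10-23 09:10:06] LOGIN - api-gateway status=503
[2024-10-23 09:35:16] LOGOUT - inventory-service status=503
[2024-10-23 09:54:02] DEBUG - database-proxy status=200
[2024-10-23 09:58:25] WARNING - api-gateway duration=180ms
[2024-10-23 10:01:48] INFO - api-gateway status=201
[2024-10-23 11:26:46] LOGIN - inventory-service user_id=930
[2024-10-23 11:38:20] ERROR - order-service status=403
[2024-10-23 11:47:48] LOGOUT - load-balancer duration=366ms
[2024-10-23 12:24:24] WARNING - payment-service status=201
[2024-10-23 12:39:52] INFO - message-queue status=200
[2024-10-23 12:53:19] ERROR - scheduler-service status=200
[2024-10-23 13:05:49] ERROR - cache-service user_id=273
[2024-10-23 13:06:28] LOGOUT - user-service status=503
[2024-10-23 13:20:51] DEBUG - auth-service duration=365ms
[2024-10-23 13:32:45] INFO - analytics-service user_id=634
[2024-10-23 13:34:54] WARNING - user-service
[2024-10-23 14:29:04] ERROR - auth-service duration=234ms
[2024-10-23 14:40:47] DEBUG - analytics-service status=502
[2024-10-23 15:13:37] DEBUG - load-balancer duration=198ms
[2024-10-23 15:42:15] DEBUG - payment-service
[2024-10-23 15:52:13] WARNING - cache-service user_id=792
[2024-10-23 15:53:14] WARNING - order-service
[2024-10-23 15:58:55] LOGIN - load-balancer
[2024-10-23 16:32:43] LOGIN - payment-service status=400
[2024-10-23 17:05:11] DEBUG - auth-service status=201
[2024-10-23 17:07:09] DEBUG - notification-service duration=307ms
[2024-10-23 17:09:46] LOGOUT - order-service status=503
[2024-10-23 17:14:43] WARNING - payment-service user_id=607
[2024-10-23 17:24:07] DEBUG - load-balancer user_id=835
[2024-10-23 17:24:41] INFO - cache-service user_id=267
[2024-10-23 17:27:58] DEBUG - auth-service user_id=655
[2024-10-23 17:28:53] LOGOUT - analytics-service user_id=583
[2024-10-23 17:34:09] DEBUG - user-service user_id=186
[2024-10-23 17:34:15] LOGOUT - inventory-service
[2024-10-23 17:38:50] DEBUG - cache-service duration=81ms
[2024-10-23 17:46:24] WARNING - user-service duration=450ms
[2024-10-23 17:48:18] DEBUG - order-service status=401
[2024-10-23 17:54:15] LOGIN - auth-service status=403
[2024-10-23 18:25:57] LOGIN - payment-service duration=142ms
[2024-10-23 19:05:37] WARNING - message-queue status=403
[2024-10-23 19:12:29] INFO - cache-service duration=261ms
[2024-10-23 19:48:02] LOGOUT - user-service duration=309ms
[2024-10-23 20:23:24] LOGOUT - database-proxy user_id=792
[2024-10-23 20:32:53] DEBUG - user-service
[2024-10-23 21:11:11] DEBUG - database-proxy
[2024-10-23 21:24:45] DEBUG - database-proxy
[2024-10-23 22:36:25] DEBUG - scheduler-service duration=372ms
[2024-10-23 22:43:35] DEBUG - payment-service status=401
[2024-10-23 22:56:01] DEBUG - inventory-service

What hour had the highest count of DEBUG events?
17

To find the peak hour:

1. Group all DEBUG events by hour
2. Count events in each hour
3. Find hour with maximum count
4. Peak hour: 17 (with 7 events)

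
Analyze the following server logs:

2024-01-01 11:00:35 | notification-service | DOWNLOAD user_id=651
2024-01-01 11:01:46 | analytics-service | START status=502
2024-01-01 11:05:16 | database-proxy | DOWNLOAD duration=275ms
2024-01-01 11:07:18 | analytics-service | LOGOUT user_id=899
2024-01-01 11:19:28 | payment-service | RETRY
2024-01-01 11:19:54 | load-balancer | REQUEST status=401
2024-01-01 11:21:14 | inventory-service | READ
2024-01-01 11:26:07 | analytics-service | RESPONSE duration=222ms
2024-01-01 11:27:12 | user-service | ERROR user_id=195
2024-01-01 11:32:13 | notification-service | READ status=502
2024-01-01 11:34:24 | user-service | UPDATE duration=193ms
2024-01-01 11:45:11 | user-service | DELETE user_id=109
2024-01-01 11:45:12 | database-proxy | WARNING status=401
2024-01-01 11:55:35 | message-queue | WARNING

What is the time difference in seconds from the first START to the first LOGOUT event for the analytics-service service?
332

To find the time between events:

1. Locate the first START event for analytics-service: 2024-01-01 11:01:46
2. Locate the first LOGOUT event for analytics-service: 2024-01-01 11:07:18
3. Calculate the difference: 2024-01-01 11:07:18 - 2024-01-01 11:01:46 = 332 seconds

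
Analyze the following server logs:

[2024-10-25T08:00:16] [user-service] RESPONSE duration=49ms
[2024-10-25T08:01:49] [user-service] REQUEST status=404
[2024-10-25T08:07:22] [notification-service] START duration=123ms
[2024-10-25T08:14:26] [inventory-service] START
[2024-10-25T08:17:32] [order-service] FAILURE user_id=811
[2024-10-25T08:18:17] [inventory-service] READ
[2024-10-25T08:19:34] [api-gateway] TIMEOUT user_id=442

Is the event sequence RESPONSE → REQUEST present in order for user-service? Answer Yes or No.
Yes

To verify sequence order:

1. Find all events in sequence RESPONSE → REQUEST for user-service
2. Extract their timestamps
3. Check if timestamps are in ascending order
4. Result: Yes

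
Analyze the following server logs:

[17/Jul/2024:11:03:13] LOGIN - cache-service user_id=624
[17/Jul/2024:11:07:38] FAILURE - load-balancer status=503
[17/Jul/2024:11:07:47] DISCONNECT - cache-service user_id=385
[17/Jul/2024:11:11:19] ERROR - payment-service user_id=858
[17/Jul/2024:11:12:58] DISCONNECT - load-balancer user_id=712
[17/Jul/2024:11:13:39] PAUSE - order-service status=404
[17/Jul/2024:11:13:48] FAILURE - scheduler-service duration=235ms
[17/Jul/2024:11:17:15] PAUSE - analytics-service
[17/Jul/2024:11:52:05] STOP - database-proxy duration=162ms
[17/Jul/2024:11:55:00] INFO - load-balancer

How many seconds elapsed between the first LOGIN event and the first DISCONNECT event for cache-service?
274

To find the time between events:

1. Locate the first LOGIN event for cache-service: 17/Jul/2024:11:03:13
2. Locate the first DISCONNECT event for cache-service: 17/Jul/2024:11:07:47
3. Calculate the difference: 17/Jul/2024:11:07:47 - 17/Jul/2024:11:03:13 = 274 seconds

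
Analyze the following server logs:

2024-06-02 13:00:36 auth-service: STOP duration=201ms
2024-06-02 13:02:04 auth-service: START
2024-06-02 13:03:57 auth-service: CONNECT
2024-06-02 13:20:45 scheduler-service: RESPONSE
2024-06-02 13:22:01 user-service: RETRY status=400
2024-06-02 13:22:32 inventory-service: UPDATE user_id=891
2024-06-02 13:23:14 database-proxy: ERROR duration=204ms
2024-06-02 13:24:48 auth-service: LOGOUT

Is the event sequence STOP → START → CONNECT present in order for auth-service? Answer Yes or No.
Yes

To verify sequence order:

1. Find all events in sequence STOP → START → CONNECT for auth-service
2. Extract their timestamps
3. Check if timestamps are in ascending order
4. Result: Yes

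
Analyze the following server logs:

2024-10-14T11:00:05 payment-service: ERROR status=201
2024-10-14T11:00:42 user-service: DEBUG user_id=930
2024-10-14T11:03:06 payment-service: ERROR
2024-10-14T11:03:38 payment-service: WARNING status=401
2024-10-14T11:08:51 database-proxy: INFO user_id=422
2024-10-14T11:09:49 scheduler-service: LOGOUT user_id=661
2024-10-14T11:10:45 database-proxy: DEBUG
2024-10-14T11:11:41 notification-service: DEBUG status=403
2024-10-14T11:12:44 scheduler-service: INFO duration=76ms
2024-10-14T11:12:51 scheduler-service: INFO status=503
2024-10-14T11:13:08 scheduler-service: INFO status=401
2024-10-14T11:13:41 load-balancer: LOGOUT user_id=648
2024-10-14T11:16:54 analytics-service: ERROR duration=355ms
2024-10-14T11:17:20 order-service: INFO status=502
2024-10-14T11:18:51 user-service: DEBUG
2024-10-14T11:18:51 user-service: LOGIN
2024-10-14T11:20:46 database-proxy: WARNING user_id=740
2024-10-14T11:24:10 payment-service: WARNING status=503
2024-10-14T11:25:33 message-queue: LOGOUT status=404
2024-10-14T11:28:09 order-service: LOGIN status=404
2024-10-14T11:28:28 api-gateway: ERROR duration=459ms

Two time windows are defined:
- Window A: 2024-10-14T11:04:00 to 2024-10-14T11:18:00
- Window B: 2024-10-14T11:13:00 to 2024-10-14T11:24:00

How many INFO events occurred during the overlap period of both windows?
2

To find overlap events:

1. Window A: 2024-10-14T11:04:00 to 2024-10-14T11:18:00
2. Window B: 2024-10-14T11:13:00 to 2024-10-14T11:24:00
3. Overlap period: 2024-10-14T11:13:00 to 2024-10-14T11:18:00
4. Count INFO events in overlap: 2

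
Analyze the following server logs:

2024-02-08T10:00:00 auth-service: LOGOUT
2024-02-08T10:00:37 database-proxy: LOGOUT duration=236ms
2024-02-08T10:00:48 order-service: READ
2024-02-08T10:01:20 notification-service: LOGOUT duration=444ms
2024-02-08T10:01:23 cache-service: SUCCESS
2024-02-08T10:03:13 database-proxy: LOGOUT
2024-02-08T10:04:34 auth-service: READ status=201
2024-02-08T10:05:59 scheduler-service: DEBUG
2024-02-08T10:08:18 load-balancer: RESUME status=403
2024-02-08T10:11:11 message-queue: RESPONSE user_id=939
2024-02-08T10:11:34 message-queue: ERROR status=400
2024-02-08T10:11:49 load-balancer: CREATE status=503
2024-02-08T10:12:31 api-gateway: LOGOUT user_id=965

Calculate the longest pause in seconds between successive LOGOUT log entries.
558

To find the longest gap:

1. Extract all LOGOUT events in chronological order
2. Calculate time differences between consecutive events
3. Find the maximum difference
4. Longest gap: 558 seconds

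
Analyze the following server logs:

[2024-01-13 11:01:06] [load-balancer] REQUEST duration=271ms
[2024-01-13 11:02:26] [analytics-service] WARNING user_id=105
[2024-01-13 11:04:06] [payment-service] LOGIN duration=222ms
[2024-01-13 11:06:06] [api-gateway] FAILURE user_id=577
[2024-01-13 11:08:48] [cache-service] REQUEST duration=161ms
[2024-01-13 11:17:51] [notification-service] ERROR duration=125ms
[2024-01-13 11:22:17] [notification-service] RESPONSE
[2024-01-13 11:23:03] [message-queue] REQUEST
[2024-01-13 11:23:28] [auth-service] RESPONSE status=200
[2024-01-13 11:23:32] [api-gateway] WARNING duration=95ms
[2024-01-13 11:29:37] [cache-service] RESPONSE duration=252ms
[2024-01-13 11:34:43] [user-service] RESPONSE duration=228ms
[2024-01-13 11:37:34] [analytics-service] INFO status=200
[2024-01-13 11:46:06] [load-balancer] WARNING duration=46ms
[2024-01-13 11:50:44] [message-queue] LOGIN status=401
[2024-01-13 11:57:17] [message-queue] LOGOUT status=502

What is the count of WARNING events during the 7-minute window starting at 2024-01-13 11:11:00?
0

To count events in the time window:

1. Window boundaries: 2024-01-13 11:11:00 to 2024-01-13 11:18:00
2. Filter for WARNING events within this window
3. Count matching events: 0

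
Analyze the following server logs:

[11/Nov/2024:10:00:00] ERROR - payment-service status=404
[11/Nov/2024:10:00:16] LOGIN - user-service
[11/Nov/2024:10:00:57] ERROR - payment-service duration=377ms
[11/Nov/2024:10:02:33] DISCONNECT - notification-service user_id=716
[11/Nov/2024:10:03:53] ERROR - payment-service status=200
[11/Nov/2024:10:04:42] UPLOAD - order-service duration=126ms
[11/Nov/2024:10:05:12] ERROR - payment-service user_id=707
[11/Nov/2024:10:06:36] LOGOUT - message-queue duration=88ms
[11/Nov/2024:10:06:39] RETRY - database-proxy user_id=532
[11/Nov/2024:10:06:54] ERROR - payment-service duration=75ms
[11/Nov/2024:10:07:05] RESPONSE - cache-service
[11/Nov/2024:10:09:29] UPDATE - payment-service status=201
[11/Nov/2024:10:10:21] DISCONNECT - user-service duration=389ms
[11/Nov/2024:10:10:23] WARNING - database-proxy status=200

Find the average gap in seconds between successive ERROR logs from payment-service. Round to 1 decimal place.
103.5

To calculate average interval:

1. Find all ERROR events for payment-service in order
2. Calculate time gaps between consecutive events
3. Compute mean of gaps: 414 / 4 = 103.5 seconds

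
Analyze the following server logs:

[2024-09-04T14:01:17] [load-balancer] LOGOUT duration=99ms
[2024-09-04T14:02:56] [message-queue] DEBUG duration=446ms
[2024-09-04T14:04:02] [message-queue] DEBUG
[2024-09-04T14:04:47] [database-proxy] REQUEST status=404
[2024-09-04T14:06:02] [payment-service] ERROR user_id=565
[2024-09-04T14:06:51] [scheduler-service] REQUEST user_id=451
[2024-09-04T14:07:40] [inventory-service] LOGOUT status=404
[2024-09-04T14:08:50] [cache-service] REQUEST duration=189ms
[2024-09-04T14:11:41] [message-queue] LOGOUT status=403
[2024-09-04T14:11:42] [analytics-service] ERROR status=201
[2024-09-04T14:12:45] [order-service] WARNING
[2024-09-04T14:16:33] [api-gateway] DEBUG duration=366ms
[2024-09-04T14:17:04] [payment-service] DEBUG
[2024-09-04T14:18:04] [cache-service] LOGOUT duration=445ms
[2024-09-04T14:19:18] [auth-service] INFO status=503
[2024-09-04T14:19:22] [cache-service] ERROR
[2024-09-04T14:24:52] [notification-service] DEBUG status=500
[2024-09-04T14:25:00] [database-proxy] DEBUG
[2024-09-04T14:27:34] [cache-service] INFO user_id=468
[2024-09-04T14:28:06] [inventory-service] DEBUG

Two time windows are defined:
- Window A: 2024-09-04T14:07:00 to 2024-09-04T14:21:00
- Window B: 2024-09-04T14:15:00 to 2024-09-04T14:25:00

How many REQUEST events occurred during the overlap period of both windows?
0

To find overlap events:

1. Window A: 2024-09-04T14:07:00 to 2024-09-04T14:21:00
2. Window B: 2024-09-04T14:15:00 to 2024-09-04T14:25:00
3. Overlap period: 2024-09-04T14:15:00 to 2024-09-04T14:21:00
4. Count REQUEST events in overlap: 0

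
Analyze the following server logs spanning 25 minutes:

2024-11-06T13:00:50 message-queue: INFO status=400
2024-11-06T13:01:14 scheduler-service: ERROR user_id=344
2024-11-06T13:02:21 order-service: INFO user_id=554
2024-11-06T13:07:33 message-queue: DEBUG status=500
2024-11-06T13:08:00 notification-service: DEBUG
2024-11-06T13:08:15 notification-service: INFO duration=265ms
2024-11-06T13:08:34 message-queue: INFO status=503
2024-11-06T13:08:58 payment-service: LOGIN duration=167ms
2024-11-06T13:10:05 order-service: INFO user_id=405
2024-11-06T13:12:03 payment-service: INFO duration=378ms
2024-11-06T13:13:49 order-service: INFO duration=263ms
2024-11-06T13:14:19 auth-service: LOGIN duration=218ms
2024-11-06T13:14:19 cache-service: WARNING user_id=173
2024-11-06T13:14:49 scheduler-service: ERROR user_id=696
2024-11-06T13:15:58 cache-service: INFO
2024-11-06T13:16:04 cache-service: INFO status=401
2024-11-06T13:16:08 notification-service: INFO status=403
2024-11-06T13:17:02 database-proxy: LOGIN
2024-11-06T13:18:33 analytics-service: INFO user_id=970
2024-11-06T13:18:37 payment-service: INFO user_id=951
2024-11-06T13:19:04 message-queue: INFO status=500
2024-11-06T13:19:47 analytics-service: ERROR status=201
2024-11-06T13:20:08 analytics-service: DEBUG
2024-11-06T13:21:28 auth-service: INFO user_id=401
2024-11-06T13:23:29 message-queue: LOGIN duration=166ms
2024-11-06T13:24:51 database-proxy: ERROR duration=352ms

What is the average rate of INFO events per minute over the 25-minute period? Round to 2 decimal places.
0.56

To calculate the rate:

1. Count total INFO events: 14
2. Total time period: 25 minutes
3. Rate = 14 / 25 = 0.56 events per minute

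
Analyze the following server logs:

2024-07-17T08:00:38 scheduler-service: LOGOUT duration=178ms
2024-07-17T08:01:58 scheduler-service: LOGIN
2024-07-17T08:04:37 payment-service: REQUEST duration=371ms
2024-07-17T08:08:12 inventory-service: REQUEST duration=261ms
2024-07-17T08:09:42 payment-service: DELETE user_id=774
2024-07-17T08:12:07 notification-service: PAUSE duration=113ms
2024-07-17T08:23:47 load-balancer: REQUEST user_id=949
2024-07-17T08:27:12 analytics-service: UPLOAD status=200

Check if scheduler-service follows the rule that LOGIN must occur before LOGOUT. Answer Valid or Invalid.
Invalid

To validate ordering:

1. Required order: LOGIN → LOGOUT
2. Rule: LOGIN must occur before LOGOUT
3. Check actual order of events for scheduler-service
4. Result: Invalid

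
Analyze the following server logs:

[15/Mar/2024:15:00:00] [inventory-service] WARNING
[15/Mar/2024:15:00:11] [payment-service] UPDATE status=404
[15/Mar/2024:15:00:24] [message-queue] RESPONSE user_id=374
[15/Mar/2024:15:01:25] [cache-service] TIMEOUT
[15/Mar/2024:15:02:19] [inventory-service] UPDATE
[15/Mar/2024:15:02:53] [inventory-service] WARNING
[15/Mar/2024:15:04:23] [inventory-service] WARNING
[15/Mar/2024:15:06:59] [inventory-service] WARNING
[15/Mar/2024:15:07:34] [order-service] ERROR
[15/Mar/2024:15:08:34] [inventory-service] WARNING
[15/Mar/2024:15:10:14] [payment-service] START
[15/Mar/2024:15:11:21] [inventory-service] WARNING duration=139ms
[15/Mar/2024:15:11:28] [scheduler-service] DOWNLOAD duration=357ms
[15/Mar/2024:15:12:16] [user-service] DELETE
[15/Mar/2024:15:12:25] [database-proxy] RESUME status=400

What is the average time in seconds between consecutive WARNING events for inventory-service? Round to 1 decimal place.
136.2

To calculate average interval:

1. Find all WARNING events for inventory-service in order
2. Calculate time gaps between consecutive events
3. Compute mean of gaps: 681 / 5 = 136.2 seconds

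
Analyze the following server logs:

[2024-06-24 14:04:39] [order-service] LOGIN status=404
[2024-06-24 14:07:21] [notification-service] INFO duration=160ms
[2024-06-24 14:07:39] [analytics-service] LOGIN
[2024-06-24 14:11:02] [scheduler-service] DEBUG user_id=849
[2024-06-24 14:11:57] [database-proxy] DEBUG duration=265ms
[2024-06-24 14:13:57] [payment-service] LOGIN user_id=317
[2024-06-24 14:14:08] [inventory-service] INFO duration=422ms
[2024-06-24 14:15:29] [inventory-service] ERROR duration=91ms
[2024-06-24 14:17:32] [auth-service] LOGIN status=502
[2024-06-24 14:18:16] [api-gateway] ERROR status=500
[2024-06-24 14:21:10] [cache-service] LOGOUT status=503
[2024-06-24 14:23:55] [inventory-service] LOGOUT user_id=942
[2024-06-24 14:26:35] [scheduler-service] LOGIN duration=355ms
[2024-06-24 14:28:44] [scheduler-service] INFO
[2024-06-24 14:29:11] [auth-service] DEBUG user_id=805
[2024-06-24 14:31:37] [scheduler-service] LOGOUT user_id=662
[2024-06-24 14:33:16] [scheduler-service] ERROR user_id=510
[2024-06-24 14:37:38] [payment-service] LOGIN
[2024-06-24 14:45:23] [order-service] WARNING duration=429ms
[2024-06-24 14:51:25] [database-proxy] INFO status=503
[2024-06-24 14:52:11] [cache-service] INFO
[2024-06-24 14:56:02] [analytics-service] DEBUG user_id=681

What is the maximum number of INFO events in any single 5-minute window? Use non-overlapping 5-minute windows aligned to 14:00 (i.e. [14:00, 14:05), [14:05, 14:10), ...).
2

To find the burst window:

1. Divide the log period into non-overlapping 5-minute windows starting at 14:00
2. Count INFO events in each window
3. Find the window with maximum count
4. Maximum events in a window: 2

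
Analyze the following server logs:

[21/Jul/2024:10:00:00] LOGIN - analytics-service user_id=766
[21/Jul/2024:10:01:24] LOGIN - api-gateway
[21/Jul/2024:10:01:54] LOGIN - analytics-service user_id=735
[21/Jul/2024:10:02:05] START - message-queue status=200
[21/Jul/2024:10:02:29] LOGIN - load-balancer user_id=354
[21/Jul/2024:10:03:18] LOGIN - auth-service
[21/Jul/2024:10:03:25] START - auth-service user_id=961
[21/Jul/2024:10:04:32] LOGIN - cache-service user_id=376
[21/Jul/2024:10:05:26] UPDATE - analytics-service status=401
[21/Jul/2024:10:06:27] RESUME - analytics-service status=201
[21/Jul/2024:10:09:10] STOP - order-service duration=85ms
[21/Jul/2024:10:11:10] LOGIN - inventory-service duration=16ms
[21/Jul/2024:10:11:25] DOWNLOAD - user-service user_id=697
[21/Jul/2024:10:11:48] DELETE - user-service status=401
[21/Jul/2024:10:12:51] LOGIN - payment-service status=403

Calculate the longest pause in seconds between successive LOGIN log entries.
398

To find the longest gap:

1. Extract all LOGIN events in chronological order
2. Calculate time differences between consecutive events
3. Find the maximum difference
4. Longest gap: 398 seconds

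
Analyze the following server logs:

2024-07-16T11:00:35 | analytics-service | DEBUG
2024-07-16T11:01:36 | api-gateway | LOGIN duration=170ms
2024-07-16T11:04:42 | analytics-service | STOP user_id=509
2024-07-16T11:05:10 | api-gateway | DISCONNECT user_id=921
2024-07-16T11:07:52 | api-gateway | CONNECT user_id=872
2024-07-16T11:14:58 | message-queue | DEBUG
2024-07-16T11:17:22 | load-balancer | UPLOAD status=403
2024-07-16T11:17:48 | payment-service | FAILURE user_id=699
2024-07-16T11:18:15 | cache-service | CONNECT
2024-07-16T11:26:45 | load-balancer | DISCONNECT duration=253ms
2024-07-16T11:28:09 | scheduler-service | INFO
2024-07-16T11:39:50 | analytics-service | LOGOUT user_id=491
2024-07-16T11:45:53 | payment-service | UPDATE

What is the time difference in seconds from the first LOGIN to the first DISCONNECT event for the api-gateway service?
214

To find the time between events:

1. Locate the first LOGIN event for api-gateway: 2024-07-16T11:01:36
2. Locate the first DISCONNECT event for api-gateway: 2024-07-16T11:05:10
3. Calculate the difference: 2024-07-16T11:05:10 - 2024-07-16T11:01:36 = 214 seconds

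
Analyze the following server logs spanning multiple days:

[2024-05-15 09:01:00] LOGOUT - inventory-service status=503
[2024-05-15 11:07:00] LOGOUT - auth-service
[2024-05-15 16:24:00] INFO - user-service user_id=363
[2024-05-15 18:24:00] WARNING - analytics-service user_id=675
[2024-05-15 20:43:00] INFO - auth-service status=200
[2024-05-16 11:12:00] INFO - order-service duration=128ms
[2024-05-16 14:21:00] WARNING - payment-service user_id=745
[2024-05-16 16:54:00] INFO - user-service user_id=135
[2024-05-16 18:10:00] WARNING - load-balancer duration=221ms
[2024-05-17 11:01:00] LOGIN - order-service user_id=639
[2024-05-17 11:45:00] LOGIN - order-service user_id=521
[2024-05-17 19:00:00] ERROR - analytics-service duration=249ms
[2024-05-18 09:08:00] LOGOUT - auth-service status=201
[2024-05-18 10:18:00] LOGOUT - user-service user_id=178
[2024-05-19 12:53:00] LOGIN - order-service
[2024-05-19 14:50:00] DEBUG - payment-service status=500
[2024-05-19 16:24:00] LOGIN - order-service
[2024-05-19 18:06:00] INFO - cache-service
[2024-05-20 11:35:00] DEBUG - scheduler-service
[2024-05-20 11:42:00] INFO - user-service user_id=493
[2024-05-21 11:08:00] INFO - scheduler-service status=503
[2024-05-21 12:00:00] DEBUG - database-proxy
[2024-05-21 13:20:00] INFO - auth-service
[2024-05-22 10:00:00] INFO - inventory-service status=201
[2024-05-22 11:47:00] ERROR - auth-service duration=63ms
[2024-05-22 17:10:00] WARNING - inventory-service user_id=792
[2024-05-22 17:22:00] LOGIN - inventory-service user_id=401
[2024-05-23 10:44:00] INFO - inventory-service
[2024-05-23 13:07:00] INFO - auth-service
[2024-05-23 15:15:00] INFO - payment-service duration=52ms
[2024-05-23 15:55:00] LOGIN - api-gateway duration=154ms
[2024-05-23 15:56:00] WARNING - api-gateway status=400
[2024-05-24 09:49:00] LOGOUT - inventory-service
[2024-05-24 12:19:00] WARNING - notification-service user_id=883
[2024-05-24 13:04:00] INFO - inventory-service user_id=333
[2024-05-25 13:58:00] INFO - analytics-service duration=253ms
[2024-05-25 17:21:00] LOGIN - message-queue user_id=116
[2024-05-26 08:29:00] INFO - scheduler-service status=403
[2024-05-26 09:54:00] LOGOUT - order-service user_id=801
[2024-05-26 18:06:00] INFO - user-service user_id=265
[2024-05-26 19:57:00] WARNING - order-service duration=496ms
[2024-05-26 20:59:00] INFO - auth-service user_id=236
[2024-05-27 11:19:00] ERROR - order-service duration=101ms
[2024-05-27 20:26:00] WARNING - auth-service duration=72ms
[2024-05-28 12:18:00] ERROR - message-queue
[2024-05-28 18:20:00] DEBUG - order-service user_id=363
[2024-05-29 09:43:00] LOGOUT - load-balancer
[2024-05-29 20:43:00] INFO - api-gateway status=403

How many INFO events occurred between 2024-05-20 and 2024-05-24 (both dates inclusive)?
8

To filter by date range:

1. Date range: 2024-05-20 through 2024-05-24, both dates inclusive
2. Filter for INFO events whose date falls in this range
3. Count matching events: 8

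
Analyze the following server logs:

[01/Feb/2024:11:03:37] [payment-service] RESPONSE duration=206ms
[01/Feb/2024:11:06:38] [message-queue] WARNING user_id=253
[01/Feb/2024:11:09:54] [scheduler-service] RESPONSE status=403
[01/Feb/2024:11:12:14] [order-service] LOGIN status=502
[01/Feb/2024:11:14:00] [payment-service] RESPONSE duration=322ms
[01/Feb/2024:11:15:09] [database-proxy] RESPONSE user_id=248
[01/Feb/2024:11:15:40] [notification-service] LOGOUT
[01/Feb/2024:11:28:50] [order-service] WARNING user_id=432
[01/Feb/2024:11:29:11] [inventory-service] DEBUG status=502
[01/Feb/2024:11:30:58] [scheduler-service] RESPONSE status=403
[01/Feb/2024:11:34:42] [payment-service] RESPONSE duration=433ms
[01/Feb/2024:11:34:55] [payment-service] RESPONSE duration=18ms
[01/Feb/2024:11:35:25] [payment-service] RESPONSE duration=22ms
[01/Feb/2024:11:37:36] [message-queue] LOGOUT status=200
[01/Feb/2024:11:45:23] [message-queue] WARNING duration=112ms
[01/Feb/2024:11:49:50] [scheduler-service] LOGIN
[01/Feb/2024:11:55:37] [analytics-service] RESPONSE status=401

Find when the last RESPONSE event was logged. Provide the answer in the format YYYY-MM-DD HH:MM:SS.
2024-02-01 11:55:37

To find the last event:

1. Filter for all RESPONSE events
2. Sort by timestamp
3. Select the last one
4. Timestamp: 2024-02-01 11:55:37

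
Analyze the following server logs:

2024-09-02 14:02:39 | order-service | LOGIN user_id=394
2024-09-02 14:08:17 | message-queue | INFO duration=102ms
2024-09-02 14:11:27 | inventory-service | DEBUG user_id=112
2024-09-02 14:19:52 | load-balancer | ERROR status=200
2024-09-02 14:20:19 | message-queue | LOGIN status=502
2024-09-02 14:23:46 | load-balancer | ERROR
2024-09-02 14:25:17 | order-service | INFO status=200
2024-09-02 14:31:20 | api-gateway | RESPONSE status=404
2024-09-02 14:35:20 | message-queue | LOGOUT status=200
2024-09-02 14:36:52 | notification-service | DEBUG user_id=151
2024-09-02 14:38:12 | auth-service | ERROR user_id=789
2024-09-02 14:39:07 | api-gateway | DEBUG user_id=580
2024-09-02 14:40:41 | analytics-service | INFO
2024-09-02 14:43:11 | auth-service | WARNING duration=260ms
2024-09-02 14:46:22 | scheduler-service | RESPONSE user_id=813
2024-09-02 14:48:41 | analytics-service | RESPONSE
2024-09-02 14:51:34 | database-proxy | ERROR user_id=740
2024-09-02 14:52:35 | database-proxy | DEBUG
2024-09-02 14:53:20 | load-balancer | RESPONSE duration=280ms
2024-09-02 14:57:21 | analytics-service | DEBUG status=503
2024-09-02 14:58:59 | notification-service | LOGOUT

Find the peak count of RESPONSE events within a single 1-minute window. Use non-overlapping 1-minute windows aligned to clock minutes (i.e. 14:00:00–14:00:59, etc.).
1

To find the burst window:

1. Divide the log period into non-overlapping 1-minute windows starting at 14:00
2. Count RESPONSE events in each window
3. Find the window with maximum count
4. Maximum events in a window: 1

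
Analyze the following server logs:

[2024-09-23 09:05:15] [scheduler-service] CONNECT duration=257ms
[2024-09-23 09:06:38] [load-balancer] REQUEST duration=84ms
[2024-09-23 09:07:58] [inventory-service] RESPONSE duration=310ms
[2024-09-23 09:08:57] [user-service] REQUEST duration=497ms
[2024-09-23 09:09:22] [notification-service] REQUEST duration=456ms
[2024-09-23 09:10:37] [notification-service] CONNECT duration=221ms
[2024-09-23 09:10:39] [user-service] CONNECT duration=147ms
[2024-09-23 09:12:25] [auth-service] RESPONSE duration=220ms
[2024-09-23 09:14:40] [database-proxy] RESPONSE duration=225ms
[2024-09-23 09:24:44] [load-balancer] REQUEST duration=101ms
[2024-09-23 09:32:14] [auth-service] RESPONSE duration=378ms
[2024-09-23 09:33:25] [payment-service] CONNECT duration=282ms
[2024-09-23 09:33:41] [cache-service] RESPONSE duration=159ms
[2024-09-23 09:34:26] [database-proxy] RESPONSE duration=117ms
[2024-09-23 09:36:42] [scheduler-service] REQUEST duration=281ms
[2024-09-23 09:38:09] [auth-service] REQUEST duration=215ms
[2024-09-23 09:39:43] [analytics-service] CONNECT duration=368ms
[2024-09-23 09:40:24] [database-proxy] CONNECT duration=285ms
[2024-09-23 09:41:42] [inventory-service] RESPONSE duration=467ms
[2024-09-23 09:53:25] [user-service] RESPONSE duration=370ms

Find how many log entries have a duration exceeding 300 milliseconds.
7

To count timeouts:

1. Threshold: 300ms
2. Extract duration from each log entry
3. Count entries where duration > 300
4. Timeout count: 7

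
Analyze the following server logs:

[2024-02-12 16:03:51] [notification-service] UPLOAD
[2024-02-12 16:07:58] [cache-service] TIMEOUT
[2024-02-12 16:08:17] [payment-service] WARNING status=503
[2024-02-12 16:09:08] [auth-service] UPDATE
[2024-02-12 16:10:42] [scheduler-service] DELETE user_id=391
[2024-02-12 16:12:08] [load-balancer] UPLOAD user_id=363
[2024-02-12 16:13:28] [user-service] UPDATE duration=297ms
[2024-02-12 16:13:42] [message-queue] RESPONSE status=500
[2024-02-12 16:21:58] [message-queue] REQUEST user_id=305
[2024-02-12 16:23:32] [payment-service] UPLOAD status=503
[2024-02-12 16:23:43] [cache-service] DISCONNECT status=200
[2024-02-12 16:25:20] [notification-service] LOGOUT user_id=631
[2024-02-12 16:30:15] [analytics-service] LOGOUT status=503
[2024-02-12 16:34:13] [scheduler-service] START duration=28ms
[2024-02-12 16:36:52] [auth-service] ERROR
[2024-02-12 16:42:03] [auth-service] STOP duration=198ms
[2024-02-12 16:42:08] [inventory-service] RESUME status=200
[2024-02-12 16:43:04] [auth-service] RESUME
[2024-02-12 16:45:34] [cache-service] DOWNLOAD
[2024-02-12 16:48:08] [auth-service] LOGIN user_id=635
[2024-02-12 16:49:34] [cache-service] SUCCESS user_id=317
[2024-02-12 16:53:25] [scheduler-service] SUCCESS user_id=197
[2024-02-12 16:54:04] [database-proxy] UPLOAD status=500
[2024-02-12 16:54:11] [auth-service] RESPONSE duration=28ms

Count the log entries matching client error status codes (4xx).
0

To find matching entries:

1. Pattern to match: client error status codes (4xx)
2. Scan each log entry for the pattern
3. Count matches: 0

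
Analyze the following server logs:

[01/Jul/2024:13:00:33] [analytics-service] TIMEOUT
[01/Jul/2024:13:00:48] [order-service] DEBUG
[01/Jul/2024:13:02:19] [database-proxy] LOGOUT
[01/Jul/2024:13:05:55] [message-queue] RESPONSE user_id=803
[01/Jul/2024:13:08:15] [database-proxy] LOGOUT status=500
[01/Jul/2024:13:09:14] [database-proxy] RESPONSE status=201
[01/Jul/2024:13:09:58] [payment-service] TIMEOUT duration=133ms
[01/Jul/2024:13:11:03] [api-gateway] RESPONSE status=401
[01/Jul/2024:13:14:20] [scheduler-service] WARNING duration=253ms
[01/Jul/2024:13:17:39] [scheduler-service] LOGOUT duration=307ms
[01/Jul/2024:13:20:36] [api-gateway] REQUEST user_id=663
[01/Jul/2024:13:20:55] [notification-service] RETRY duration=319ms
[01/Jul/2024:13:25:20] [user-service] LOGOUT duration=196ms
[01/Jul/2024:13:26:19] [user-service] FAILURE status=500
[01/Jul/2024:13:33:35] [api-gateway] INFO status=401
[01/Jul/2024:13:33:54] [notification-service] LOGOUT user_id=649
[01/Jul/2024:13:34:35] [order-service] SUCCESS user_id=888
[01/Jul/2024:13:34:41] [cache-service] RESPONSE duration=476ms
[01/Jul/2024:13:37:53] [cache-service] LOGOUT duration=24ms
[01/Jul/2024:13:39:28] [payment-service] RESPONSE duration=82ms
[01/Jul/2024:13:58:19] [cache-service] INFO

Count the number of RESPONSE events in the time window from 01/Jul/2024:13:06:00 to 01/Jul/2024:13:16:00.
2

To count events in the time window:

1. Window boundaries: 01/Jul/2024:13:06:00 to 01/Jul/2024:13:16:00
2. Filter for RESPONSE events within this window
3. Count matching events: 2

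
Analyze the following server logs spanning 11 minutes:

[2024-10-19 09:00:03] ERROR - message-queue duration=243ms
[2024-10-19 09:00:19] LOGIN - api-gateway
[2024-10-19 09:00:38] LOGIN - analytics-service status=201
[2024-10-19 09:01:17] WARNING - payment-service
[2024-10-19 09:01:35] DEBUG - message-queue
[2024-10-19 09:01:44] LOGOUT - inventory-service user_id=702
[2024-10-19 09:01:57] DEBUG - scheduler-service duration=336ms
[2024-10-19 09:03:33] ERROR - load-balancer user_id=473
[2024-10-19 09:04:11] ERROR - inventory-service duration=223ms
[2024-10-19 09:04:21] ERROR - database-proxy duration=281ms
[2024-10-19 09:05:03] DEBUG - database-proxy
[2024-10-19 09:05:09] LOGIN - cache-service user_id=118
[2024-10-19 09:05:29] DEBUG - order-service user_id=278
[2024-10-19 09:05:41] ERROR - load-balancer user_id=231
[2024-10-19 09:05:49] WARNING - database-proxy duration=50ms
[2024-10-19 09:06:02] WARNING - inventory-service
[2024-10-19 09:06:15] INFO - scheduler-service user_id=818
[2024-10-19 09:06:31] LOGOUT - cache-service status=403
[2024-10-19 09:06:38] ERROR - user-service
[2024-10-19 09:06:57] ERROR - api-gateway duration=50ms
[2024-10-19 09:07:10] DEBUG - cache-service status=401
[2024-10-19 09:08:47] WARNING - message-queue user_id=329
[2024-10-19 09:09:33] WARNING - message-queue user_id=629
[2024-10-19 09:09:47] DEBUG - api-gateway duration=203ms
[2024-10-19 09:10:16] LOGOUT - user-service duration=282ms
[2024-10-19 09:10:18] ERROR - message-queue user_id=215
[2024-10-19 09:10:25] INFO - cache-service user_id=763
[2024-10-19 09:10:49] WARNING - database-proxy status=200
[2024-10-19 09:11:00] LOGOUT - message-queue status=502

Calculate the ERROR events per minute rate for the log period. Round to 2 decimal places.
0.73

To calculate the rate:

1. Count total ERROR events: 8
2. Total time period: 11 minutes
3. Rate = 8 / 11 = 0.73 events per minute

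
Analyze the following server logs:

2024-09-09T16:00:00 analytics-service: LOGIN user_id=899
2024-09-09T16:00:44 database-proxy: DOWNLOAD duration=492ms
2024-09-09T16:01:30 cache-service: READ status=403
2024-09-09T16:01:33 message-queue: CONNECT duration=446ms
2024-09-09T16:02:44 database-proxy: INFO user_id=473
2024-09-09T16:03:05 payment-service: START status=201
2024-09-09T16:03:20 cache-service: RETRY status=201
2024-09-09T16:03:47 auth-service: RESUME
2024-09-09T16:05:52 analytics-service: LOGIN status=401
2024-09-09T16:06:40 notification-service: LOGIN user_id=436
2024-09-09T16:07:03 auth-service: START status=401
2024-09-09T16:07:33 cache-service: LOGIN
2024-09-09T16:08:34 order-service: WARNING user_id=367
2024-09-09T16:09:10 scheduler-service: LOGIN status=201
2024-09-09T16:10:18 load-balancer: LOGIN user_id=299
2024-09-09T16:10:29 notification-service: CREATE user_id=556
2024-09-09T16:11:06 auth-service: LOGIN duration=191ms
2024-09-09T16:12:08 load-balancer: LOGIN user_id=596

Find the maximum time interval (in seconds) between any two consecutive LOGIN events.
352

To find the longest gap:

1. Extract all LOGIN events in chronological order
2. Calculate time differences between consecutive events
3. Find the maximum difference
4. Longest gap: 352 seconds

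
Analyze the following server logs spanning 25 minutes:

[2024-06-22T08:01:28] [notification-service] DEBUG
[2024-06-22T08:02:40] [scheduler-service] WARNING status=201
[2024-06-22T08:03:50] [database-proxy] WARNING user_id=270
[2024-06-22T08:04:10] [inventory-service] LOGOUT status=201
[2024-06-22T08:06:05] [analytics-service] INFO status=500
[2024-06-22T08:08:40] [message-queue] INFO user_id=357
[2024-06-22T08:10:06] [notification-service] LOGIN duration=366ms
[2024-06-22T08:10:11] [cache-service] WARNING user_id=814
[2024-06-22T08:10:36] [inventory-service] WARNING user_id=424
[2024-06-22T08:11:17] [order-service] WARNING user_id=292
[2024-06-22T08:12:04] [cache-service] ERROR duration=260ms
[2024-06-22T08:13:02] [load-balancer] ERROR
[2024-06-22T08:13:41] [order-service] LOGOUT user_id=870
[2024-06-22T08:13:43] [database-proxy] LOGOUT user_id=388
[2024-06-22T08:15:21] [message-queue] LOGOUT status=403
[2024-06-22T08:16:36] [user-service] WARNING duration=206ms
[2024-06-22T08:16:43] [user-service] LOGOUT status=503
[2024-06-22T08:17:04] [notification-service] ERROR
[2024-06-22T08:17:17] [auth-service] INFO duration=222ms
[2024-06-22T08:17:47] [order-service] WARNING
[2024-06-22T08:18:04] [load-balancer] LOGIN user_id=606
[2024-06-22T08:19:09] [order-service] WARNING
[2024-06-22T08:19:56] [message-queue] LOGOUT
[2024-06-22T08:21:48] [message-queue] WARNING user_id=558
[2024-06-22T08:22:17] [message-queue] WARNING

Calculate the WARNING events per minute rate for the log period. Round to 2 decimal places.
0.4

To calculate the rate:

1. Count total WARNING events: 10
2. Total time period: 25 minutes
3. Rate = 10 / 25 = 0.4 events per minute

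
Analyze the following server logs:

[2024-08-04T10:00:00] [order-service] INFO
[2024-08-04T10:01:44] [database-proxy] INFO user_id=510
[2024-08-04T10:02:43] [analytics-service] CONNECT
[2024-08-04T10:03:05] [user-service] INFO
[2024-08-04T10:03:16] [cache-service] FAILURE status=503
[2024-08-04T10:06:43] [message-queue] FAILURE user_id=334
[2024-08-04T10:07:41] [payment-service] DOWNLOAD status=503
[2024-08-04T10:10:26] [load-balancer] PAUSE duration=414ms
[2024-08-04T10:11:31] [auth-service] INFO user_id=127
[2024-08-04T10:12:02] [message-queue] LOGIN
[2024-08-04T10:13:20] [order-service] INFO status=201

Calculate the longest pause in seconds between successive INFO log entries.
506

To find the longest gap:

1. Extract all INFO events in chronological order
2. Calculate time differences between consecutive events
3. Find the maximum difference
4. Longest gap: 506 seconds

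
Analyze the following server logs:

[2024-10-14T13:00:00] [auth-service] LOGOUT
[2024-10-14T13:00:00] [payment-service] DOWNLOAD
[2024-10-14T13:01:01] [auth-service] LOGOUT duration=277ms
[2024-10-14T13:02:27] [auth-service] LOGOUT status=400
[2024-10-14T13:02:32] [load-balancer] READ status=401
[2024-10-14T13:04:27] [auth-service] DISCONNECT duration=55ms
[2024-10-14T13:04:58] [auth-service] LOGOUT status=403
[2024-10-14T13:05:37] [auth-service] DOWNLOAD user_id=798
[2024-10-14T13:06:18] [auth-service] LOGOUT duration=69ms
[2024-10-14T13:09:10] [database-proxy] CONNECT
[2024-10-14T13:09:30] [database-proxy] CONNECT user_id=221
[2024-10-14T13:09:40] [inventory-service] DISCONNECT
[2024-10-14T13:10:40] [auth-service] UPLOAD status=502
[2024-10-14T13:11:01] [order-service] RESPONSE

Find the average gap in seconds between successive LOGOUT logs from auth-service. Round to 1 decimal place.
94.5

To calculate average interval:

1. Find all LOGOUT events for auth-service in order
2. Calculate time gaps between consecutive events
3. Compute mean of gaps: 378 / 4 = 94.5 seconds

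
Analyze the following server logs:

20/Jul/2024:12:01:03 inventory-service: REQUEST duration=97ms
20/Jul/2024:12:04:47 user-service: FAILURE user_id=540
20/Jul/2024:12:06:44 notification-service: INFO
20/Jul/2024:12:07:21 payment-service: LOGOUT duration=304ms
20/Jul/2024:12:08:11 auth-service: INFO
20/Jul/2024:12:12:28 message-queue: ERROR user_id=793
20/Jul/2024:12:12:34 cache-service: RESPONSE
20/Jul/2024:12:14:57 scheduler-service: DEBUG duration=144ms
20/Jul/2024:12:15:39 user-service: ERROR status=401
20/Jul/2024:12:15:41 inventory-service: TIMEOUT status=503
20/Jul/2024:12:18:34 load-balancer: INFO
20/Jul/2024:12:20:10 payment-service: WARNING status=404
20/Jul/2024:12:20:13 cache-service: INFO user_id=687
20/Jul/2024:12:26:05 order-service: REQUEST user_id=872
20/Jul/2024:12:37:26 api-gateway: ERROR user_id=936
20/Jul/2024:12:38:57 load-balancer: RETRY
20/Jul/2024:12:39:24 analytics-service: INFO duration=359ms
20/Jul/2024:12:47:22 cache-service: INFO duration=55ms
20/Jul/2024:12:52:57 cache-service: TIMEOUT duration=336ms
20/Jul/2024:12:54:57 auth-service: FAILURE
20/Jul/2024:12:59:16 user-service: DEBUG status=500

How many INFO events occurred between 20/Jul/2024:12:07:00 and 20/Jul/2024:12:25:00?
3

To count events in the time window:

1. Window boundaries: 20/Jul/2024:12:07:00 to 20/Jul/2024:12:25:00
2. Filter for INFO events within this window
3. Count matching events: 3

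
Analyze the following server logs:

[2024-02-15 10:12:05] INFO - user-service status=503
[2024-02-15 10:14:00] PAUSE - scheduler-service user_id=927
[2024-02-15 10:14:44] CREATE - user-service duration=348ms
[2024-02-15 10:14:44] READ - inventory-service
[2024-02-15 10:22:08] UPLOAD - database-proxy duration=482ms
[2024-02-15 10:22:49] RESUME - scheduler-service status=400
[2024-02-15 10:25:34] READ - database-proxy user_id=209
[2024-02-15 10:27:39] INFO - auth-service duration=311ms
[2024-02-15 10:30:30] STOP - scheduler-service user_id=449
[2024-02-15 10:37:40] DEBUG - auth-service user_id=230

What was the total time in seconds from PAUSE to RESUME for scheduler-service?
529

To calculate state duration:

1. Find PAUSE event for scheduler-service: 2024-02-15 10:14:00
2. Find RESUME event for scheduler-service: 2024-02-15 10:22:49
3. Calculate duration: 2024-02-15 10:22:49 - 2024-02-15 10:14:00 = 529 seconds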